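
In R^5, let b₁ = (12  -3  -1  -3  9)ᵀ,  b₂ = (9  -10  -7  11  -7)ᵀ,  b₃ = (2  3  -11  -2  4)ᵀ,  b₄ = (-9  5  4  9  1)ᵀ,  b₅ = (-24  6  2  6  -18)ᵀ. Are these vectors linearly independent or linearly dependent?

One vector is a scalar multiple of another, so the set is dependent.

linearly dependent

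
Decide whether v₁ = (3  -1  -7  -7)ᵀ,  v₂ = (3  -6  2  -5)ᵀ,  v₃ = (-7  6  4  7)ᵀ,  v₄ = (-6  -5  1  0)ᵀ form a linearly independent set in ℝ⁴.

linearly independent

Row-reduce the matrix whose columns are v₁, v₂, v₃, v₄.
The reduction yields 4 nonzero rows, so the rank is 4.
Since rank = 4 (the number of vectors), the set is linearly independent.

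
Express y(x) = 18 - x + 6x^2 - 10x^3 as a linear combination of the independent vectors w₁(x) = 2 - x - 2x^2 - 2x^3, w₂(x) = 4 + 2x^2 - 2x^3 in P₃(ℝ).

y = w₁ + 4w₂

Work in coordinates with respect to the standard basis {1, x, …, x^3}.
Since w₁, w₂ are independent, the coefficients expressing y are uniquely determined by a linear system.
The system has the unique solution (α₁, α₂) = (1, 4).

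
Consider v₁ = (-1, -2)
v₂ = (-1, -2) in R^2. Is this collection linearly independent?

Row-reduce the matrix whose columns are v₁, v₂.
The reduction yields 1 nonzero row, so the rank is 1.
Since rank 1 < 2, the set is linearly dependent.

linearly dependent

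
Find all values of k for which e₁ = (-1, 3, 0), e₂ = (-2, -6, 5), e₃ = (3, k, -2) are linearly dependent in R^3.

k = -21/5

The set is linearly dependent precisely when det[e₁; e₂; e₃] = 0.
Expanding, det = 5*k + 21.
Setting this to zero gives k = -21/5.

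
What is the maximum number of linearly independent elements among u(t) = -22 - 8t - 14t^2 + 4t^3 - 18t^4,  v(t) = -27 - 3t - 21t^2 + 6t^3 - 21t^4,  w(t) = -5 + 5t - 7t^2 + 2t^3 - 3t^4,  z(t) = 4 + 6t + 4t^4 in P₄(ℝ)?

Use coordinates relative to {1, t, …, t^4}.
Put the 5×4 matrix [u|v|w|z] into echelon form.
Exactly 2 pivots survive; hence the rank is 2.

2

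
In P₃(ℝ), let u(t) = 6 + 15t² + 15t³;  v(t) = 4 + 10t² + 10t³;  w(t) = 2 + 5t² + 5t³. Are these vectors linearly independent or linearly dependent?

Write each element as a coordinate vector in ℝ⁴ using {1, t, …, t³}.
Row-reduce the matrix whose columns are u, v, w.
The reduction yields 1 nonzero row, so the rank is 1.
Since rank 1 < 3, the set is linearly dependent.
Indeed 2u - 3v = 0.

linearly dependent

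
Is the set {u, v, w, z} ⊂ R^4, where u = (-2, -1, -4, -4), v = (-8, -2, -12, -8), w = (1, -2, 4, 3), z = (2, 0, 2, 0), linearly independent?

linearly dependent

Place the vectors as rows of a 4×4 matrix and reduce to echelon form.
The reduction yields 3 nonzero rows, so the rank is 3.
Since rank 3 < 4, the set is linearly dependent.
Indeed 2u - v - 2z = 0.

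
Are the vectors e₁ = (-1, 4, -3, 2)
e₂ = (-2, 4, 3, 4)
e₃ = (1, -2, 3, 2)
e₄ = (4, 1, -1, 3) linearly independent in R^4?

Form the 4×4 matrix with these as columns; its determinant is -206.
A nonzero determinant means the columns are linearly independent.

linearly independent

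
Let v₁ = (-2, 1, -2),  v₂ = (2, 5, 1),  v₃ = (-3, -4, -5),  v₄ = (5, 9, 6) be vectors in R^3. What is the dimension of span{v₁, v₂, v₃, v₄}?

Apply Gaussian elimination to the matrix whose rows are v₁, v₂, v₃, v₄.
Reduction leaves 3 leading entries, giving rank 3.
(With 4 elements in a 3-dimensional space the rank is at most 3.)

3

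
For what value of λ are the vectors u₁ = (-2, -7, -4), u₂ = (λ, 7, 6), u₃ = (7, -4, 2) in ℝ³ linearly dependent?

Dependence holds iff the 3×3 matrix [u₁ u₂ u₃] is singular.
Expanding, det = 30*λ - 174.
Solving 30*λ - 174 = 0 yields λ = 29/5.

λ = 29/5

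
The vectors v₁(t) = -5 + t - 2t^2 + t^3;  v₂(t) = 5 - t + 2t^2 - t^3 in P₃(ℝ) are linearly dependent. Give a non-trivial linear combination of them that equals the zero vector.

Take coordinates with respect to {1, t, …, t^3}.
Write the vectors as columns of a matrix and find a nonzero vector in its null space.
One solution (up to scaling) is (1, 1).

v₁ + v₂ = 0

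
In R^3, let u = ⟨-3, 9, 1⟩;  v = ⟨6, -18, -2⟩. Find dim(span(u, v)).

Row-reduce the 2×3 matrix with these as rows.
There is 1 pivot column, so rank = 1.

1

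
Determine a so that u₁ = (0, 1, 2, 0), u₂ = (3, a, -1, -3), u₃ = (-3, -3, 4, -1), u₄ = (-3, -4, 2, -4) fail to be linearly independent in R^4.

The vectors are dependent exactly when the determinant of the matrix with rows u₁, u₂, u₃, u₄ vanishes.
Cofactor expansion gives det = 81 - 18*a.
Setting this to zero gives a = 9/2.

a = 9/2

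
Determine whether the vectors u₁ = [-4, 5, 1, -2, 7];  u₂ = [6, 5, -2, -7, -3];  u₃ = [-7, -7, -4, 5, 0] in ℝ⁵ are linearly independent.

Place the vectors as rows of a 3×5 matrix and reduce to echelon form.
The reduction yields 3 nonzero rows, so the rank is 3.
Since rank = 3 (the number of vectors), the set is linearly independent.

linearly independent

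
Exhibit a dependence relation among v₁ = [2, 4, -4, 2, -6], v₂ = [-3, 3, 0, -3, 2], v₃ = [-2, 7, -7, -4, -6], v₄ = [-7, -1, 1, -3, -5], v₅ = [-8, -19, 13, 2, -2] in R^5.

v₁ + 2v₂ + v₃ - 2v₄ + v₅ = 0

Row-reduce the matrix with v₁, v₂, v₃, v₄, v₅ as columns; the null space gives the coefficients.
A generator of the null space is (1, 2, 1, -2, 1).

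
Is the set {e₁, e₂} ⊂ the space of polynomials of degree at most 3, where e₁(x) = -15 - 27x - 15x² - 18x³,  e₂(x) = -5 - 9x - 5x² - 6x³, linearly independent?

linearly dependent

Write each element as a coordinate vector in ℝ⁴ using {1, x, …, x³}.
One vector is a scalar multiple of another, so the set is dependent.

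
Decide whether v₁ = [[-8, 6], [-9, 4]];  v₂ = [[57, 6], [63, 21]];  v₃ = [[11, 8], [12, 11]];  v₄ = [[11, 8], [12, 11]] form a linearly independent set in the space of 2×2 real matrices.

Take coordinates with respect to the standard basis {E₁₁, E₁₂, E₂₁, E₂₂}.
Two of the vectors are equal, giving an immediate dependence.

linearly dependent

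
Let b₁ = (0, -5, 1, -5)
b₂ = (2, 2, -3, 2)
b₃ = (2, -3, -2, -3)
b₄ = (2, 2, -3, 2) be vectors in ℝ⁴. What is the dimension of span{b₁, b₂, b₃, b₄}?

Form the matrix with b₁, b₂, b₃, b₄ as columns and reduce.
Exactly 2 pivots survive; hence the rank is 2.

dim = 2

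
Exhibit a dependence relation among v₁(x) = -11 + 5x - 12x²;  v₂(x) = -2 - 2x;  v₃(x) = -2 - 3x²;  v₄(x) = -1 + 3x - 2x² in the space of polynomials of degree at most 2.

v₁ - 2v₂ - 2v₃ - 3v₄ = 0

Pass to coordinate vectors relative to the basis {1, x, x²}.
Write the vectors as columns of a matrix and find a nonzero vector in its null space.
A generator of the null space is (1, -2, -2, -3).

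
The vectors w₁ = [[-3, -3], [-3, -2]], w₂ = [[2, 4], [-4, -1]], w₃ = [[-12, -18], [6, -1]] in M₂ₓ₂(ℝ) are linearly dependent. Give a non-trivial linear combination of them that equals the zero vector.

2w₁ - 3w₂ - w₃ = 0

Write each element as a vector in ℝ⁴ using {E₁₁, E₁₂, E₂₁, E₂₂}.
Set up α₁w₁ + … + α₃w₃ = 0 and solve the homogeneous system.
A generator of the null space is (2, -3, -1).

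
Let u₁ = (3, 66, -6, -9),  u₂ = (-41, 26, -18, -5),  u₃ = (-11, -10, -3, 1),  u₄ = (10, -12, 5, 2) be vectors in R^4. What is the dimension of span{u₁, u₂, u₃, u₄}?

2

Apply Gaussian elimination to the matrix whose rows are u₁, u₂, u₃, u₄.
Reduction leaves 2 leading entries, giving rank 2.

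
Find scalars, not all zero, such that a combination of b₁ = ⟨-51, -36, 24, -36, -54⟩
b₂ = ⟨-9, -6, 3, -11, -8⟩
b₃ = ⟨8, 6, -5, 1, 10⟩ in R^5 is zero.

b₁ - 3b₂ + 3b₃ = 0

Solve the homogeneous system with b₁, b₂, b₃ as columns by row-reducing the coefficient matrix.
The free variable yields coefficients (1, -3, 3) (any nonzero multiple also works).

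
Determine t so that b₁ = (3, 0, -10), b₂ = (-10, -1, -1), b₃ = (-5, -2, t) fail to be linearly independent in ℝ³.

t = -52

The set is linearly dependent precisely when det[b₁; b₂; b₃] = 0.
The determinant works out to -3*t - 156.
This vanishes exactly when t = -52.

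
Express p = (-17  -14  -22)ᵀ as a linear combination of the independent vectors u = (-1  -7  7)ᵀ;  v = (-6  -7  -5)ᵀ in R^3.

p = -u + 3v

Since u, v are independent, the coefficients expressing p are uniquely determined by a linear system.
Back-substitution yields (α₁, α₂) = (-1, 3).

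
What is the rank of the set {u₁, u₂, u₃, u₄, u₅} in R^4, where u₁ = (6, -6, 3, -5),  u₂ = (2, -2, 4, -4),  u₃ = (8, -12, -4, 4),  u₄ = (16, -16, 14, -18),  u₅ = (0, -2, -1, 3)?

rank 3

Row-reduce the 5×4 matrix with these as rows.
Reduction leaves 3 leading entries, giving rank 3.
(With 5 elements in a 4-dimensional space the rank is at most 4.)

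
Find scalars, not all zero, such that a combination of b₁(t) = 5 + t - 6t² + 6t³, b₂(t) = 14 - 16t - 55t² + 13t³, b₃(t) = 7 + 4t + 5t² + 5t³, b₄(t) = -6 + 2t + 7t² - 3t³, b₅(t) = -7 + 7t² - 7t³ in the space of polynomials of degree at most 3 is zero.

2b₁ - b₂ - 3b₃ - 3b₄ - b₅ = 0

Take coordinates with respect to {1, t, …, t³}.
Set up α₁b₁ + … + α₅b₅ = 0 and solve the homogeneous system.
One solution (up to scaling) is (2, -1, -3, -3, -1).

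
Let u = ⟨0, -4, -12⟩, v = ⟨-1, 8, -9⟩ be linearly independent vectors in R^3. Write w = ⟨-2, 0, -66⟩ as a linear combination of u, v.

w = 4u + 2v

Solve the system with u, v as columns and w as the right-hand side.
The system has the unique solution (α₁, α₂) = (4, 2).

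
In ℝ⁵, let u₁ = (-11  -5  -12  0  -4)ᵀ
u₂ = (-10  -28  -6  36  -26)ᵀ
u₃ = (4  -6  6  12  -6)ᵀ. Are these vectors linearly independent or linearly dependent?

Row-reduce the matrix whose columns are u₁, u₂, u₃.
The reduction yields 2 nonzero rows, so the rank is 2.
Since rank 2 < 3, the set is linearly dependent.
Indeed 2u₁ - u₂ + 3u₃ = 0.

linearly dependent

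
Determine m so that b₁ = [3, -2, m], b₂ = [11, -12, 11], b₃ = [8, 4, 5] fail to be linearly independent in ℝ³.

m = 27/10

Dependence holds iff the 3×3 matrix [b₁ b₂ b₃] is singular.
Cofactor expansion gives det = 140*m - 378.
Setting this to zero gives m = 27/10.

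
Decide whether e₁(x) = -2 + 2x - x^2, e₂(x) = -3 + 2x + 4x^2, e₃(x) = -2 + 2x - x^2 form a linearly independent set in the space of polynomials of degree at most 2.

linearly dependent

Take coordinates with respect to the standard basis {1, x, x^2}.
Two of the vectors are equal, giving an immediate dependence.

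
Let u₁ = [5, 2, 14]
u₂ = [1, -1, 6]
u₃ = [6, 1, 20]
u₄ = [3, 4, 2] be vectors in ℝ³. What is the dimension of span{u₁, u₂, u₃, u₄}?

Form the matrix with u₁, u₂, u₃, u₄ as columns and reduce.
The echelon form has 2 nonzero rows, so the rank is 2.
(With 4 elements in a 3-dimensional space the rank is at most 3.)

2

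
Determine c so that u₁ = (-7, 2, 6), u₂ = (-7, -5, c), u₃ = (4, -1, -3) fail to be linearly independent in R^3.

c = -15

Place the vectors as rows of a 3×3 matrix; dependence ⇔ determinant zero.
The determinant works out to c + 15.
Solving c + 15 = 0 yields c = -15.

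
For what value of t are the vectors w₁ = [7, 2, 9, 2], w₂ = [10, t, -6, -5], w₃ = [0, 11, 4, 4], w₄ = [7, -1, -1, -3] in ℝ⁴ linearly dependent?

The set is linearly dependent precisely when det[w₁; w₂; w₃; w₄] = 0.
The determinant works out to 140*t - 686.
Setting this to zero gives t = 49/10.

t = 49/10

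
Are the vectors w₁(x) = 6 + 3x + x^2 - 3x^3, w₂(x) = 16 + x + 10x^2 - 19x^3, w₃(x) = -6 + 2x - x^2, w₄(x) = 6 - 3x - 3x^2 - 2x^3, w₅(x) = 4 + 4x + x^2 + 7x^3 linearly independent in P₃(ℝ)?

linearly dependent

Take coordinates with respect to the standard basis {1, x, …, x^3}.
There are 5 vectors in a 4-dimensional space, so they cannot be linearly independent.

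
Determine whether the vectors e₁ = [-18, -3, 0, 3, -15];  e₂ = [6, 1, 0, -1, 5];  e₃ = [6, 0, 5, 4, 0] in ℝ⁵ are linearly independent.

linearly dependent

One vector is a scalar multiple of another, so the set is dependent.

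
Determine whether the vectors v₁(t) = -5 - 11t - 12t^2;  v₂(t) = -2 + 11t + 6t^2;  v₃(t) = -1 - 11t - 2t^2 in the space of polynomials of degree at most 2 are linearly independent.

Take coordinates with respect to the standard basis {1, t, t^2}.
Row-reduce the matrix whose columns are v₁, v₂, v₃.
The reduction yields 3 nonzero rows, so the rank is 3.
Since rank = 3 (the number of vectors), the set is linearly independent.

linearly independent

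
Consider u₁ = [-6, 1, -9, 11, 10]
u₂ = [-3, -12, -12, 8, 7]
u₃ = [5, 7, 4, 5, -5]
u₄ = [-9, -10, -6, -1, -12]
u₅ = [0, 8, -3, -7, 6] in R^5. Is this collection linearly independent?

linearly independent

The matrix [u₁|u₂|u₃|u₄|u₅] has determinant 246291.
A nonzero determinant means the columns are linearly independent.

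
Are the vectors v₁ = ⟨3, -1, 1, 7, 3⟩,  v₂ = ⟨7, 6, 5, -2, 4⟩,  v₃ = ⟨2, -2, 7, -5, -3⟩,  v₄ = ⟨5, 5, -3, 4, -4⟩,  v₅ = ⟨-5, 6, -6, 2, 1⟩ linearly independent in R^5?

Row-reduce the matrix whose columns are v₁, v₂, v₃, v₄, v₅.
The reduction yields 5 nonzero rows, so the rank is 5.
Since rank = 5 (the number of vectors), the set is linearly independent.

linearly independent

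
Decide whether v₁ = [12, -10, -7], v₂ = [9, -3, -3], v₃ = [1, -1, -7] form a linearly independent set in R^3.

linearly independent

Place the vectors as rows of a 3×3 matrix and reduce to echelon form.
The reduction yields 3 nonzero rows, so the rank is 3.
Since rank = 3 (the number of vectors), the set is linearly independent.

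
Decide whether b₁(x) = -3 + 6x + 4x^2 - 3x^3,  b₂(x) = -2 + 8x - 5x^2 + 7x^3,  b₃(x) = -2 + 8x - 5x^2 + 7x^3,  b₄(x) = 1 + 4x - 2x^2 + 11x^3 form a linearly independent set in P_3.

Write each element as a coordinate vector in ℝ⁴ using {1, x, …, x^3}.
Two of the vectors are equal, giving an immediate dependence.

linearly dependent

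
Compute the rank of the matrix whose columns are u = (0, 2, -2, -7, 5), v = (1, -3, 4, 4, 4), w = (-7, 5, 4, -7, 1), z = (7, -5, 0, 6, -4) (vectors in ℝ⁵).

rank 4

Put the 5×4 matrix [u|v|w|z] into echelon form.
Exactly 4 pivots survive; hence the rank is 4.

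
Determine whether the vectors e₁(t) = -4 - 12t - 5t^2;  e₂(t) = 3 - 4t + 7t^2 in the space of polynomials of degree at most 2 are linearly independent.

Write each element as a coordinate vector in ℝ³ using {1, t, t^2}.
Place the vectors as rows of a 2×3 matrix and reduce to echelon form.
The reduction yields 2 nonzero rows, so the rank is 2.
Since rank = 2 (the number of vectors), the set is linearly independent.

linearly independent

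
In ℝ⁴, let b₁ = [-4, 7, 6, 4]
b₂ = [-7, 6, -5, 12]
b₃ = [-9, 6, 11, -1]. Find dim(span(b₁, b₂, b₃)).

dim = 3

Form the matrix with b₁, b₂, b₃ as columns and reduce.
There are 3 pivot columns, so rank = 3.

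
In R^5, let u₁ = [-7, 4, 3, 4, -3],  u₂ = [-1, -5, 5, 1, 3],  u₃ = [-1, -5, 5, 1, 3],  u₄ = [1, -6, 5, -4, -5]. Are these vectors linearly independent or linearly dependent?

linearly dependent

Two of the vectors are equal, giving an immediate dependence.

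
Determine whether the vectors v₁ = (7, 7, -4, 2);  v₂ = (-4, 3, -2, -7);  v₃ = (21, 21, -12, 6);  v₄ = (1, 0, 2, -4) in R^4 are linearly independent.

One vector is a scalar multiple of another, so the set is dependent.

linearly dependent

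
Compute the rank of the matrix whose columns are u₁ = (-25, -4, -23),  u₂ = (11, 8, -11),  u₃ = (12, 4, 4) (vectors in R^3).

rank 2

Apply Gaussian elimination to the matrix whose rows are u₁, u₂, u₃.
Reduction leaves 2 leading entries, giving rank 2.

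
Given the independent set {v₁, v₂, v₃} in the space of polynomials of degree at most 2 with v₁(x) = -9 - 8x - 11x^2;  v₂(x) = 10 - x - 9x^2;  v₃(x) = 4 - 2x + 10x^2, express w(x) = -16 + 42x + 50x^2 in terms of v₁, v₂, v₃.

w = -4v₁ - 4v₂ - 3v₃

Identify each element with its coordinate vector in ℝ³ via {1, x, x^2}.
Write w = c₁v₁ + … + c₃v₃ and equate components.
Row-reducing the augmented matrix gives the unique coefficients (c₁, c₂, c₃) = (-4, -4, -3).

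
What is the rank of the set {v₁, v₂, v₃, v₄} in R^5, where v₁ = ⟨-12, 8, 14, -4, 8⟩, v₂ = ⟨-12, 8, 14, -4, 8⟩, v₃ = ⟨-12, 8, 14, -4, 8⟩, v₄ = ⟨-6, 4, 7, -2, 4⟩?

Row-reduce the 4×5 matrix with these as rows.
Reduction leaves 1 leading entry, giving rank 1.

rank 1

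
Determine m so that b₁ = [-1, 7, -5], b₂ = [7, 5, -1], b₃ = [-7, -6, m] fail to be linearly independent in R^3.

The vectors are dependent exactly when the determinant of the matrix with rows b₁, b₂, b₃ vanishes.
The determinant works out to 90 - 54*m.
Solving 90 - 54*m = 0 yields m = 5/3.

m = 5/3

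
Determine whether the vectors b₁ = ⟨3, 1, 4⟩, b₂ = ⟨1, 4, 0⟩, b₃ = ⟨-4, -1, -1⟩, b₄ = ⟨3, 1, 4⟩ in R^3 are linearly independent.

linearly dependent

There are 4 vectors in a 3-dimensional space, so they cannot be linearly independent.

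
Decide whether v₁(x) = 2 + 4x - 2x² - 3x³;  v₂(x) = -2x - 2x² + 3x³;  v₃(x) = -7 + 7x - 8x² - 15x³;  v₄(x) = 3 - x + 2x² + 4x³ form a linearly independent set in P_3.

linearly dependent

Take coordinates with respect to the standard basis {1, x, …, x³}.
Row-reduce the matrix whose columns are v₁, v₂, v₃, v₄.
The reduction yields 3 nonzero rows, so the rank is 3.
Since rank 3 < 4, the set is linearly dependent.
Indeed v₁ - v₃ - 3v₄ = 0.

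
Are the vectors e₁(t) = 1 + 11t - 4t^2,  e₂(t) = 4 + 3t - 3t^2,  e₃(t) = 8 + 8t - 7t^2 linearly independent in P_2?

linearly independent

Take coordinates with respect to the standard basis {1, t, t^2}.
Form the 3×3 matrix with these as columns; its determinant is 15.
A nonzero determinant means the columns are linearly independent.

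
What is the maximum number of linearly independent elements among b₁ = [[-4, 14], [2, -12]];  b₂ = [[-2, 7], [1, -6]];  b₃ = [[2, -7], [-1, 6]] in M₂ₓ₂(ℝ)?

1

Use coordinates relative to {E₁₁, E₁₂, E₂₁, E₂₂}.
Row-reduce the 3×4 matrix with these as rows.
The echelon form has 1 nonzero row, so the rank is 1.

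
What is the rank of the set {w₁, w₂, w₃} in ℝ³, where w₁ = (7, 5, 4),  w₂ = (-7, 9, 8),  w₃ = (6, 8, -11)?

Apply Gaussian elimination to the matrix whose rows are w₁, w₂, w₃.
Exactly 3 pivots survive; hence the rank is 3.

rank 3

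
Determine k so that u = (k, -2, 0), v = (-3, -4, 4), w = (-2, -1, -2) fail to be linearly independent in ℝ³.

k = -7/3

Place the vectors as rows of a 3×3 matrix; dependence ⇔ determinant zero.
Expanding, det = 12*k + 28.
This vanishes exactly when k = -7/3.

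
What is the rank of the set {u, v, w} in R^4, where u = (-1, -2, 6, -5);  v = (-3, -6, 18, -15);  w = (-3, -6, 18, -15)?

1

Row-reduce the 3×4 matrix with these as rows.
Reduction leaves 1 leading entry, giving rank 1.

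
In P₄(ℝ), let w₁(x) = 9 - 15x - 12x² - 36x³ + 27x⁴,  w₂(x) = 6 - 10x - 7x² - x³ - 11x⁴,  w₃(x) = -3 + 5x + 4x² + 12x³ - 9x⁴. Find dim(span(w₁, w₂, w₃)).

2

Pass to coordinate vectors with respect to the basis {1, x, …, x⁴}.
Apply Gaussian elimination to the matrix whose rows are w₁, w₂, w₃.
Reduction leaves 2 leading entries, giving rank 2.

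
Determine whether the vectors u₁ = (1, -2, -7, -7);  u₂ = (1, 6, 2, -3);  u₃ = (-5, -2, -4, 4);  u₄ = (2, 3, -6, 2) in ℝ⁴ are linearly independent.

linearly independent

Place the vectors as rows of a 4×4 matrix and reduce to echelon form.
The reduction yields 4 nonzero rows, so the rank is 4.
Since rank = 4 (the number of vectors), the set is linearly independent.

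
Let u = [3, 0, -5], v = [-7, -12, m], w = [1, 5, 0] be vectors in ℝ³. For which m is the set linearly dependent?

m = 23/3

Dependence holds iff the 3×3 matrix [u v w] is singular.
The determinant works out to 115 - 15*m.
Solving 115 - 15*m = 0 yields m = 23/3.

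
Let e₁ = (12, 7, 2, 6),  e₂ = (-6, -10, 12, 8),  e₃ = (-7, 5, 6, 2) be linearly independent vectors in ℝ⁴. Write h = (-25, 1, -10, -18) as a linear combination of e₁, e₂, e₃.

h = -2e₁ - e₂ + e₃

Since e₁, e₂, e₃ are independent, the coefficients expressing h are uniquely determined by a linear system.
Row-reducing the augmented matrix gives the unique coefficients (c₁, c₂, c₃) = (-2, -1, 1).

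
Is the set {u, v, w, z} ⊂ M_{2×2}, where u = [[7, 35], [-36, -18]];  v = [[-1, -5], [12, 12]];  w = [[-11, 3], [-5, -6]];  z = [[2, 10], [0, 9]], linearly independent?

linearly dependent

Write each element as a coordinate vector in ℝ⁴ using {E₁₁, E₁₂, E₂₁, E₂₂}.
The matrix [u|v|w|z] has determinant 0.
A zero determinant means the columns are linearly dependent.
Indeed u + 3v - 2z = 0.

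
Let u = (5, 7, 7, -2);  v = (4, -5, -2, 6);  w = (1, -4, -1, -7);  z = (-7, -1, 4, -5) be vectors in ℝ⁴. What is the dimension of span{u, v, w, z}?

dim = 4

Row-reduce the 4×4 matrix with these as rows.
Exactly 4 pivots survive; hence the rank is 4.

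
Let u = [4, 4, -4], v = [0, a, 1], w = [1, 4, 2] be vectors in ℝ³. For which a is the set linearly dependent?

The set is linearly dependent precisely when det[u; v; w] = 0.
Cofactor expansion gives det = 12*a - 12.
This vanishes exactly when a = 1.

a = 1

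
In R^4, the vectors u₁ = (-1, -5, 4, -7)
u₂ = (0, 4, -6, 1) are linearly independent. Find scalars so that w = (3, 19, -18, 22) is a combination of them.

Since u₁, u₂ are independent, the coefficients expressing w are uniquely determined by a linear system.
The system has the unique solution (a₁, a₂) = (-3, 1).

w = -3u₁ + u₂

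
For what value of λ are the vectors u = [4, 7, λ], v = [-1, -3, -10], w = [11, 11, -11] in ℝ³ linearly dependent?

The set is linearly dependent precisely when det[u; v; w] = 0.
Cofactor expansion gives det = 22*λ - 275.
Solving 22*λ - 275 = 0 yields λ = 25/2.

λ = 25/2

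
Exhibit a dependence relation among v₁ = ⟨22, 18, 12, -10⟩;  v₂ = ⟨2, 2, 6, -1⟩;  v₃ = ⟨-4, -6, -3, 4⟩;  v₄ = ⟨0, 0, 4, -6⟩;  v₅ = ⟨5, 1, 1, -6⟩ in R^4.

Solve the homogeneous system with v₁, v₂, v₃, v₄, v₅ as columns by row-reducing the coefficient matrix.
A generator of the null space is (1, -2, 2, 2, -2).

v₁ - 2v₂ + 2v₃ + 2v₄ - 2v₅ = 0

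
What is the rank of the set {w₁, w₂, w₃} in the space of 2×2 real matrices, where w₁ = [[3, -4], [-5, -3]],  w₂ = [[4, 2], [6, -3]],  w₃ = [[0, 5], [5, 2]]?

Pass to coordinate vectors with respect to the basis {E₁₁, E₁₂, E₂₁, E₂₂}.
Form the matrix with w₁, w₂, w₃ as columns and reduce.
There are 3 pivot columns, so rank = 3.

3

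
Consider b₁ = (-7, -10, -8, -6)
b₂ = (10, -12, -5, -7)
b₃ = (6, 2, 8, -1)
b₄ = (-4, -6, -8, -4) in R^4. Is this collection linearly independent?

linearly independent

Place the vectors as rows of a 4×4 matrix and reduce to echelon form.
The reduction yields 4 nonzero rows, so the rank is 4.
Since rank = 4 (the number of vectors), the set is linearly independent.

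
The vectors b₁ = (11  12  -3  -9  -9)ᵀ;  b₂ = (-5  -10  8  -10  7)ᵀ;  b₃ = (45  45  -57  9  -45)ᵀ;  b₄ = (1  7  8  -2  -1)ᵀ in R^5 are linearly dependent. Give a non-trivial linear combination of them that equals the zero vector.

3b₁ - 3b₂ - b₃ - 3b₄ = 0

Solve the homogeneous system with b₁, b₂, b₃, b₄ as columns by row-reducing the coefficient matrix.
A generator of the null space is (3, -3, -1, -3).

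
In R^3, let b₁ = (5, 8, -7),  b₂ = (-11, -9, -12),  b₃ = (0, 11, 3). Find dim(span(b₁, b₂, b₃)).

Row-reduce the 3×3 matrix with these as rows.
The echelon form has 3 nonzero rows, so the rank is 3.

3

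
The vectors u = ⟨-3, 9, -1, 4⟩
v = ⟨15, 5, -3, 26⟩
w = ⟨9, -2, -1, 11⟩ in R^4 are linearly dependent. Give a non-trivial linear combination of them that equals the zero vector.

Set up α₁u + … + α₃w = 0 and solve the homogeneous system.
A generator of the null space is (1, -1, 2).

u - v + 2w = 0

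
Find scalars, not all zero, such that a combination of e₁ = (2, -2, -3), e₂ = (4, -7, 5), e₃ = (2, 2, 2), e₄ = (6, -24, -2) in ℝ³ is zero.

Row-reduce the matrix with e₁, e₂, e₃, e₄ as columns; the null space gives the coefficients.
The free variable yields coefficients (2, 2, -3, -1) (any nonzero multiple also works).

2e₁ + 2e₂ - 3e₃ - e₄ = 0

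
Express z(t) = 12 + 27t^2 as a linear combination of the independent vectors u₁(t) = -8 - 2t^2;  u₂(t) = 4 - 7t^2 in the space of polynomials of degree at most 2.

z = -3u₁ - 3u₂

Take coordinate vectors relative to {1, t, t^2}.
Write z = c₁u₁ + c₂u₂ and equate components.
Back-substitution yields (c₁, c₂) = (-3, -3).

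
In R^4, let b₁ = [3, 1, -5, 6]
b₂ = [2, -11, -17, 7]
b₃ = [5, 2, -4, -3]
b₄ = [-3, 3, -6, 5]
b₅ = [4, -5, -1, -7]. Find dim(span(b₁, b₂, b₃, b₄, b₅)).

dim = 4

Apply Gaussian elimination to the matrix whose rows are b₁, b₂, b₃, b₄, b₅.
Reduction leaves 4 leading entries, giving rank 4.
(With 5 elements in a 4-dimensional space the rank is at most 4.)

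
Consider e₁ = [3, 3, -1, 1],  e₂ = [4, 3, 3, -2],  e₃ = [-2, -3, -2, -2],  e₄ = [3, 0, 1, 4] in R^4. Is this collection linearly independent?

The matrix [e₁|e₂|e₃|e₄] has determinant 207.
A nonzero determinant means the columns are linearly independent.

linearly independent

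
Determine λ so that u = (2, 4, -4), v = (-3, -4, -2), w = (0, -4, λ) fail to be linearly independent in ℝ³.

The set is linearly dependent precisely when det[u; v; w] = 0.
The determinant works out to 4*λ - 64.
Setting this to zero gives λ = 16.

λ = 16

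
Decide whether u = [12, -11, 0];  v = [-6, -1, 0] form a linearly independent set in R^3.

Place the vectors as rows of a 2×3 matrix and reduce to echelon form.
The reduction yields 2 nonzero rows, so the rank is 2.
Since rank = 2 (the number of vectors), the set is linearly independent.

linearly independent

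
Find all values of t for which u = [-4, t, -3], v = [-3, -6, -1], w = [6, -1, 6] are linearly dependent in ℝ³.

t = -31/12

Place the vectors as rows of a 3×3 matrix; dependence ⇔ determinant zero.
Expanding, det = 12*t + 31.
Setting this to zero gives t = -31/12.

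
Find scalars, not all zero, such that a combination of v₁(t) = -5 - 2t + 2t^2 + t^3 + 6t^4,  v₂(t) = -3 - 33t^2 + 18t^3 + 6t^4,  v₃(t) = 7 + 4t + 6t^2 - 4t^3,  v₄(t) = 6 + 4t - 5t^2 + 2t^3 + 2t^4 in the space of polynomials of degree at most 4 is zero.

v₂ + 3v₃ - 3v₄ = 0

Take coordinates with respect to {1, t, …, t^4}.
Solve the homogeneous system with v₁, v₂, v₃, v₄ as columns by row-reducing the coefficient matrix.
One solution (up to scaling) is (0, 1, 3, -3).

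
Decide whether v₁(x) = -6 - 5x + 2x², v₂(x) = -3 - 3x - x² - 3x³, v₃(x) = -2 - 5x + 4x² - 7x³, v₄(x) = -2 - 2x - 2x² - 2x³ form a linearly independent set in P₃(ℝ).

Write each element as a coordinate vector in ℝ⁴ using {1, x, …, x³}.
Form the 4×4 matrix with these as columns; its determinant is 52.
A nonzero determinant means the columns are linearly independent.

linearly independent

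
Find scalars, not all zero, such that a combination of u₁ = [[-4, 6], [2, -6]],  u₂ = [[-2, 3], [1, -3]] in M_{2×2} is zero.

Write each element as a vector in ℝ⁴ using {E₁₁, E₁₂, E₂₁, E₂₂}.
Solve the homogeneous system with u₁, u₂ as columns by row-reducing the coefficient matrix.
A generator of the null space is (1, -2).

u₁ - 2u₂ = 0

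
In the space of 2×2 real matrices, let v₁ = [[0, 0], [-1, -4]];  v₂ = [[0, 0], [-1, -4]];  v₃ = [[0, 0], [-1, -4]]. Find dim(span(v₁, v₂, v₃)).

1

Represent each element by its coordinate vector in ℝ⁴.
Apply Gaussian elimination to the matrix whose rows are v₁, v₂, v₃.
There is 1 pivot column, so rank = 1.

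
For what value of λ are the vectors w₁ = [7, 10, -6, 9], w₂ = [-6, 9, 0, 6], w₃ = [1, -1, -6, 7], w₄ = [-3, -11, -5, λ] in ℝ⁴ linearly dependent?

λ = 33/10

Dependence holds iff the 4×4 matrix [w₁ w₂ w₃ w₄] is singular.
Expanding, det = 2376 - 720*λ.
This vanishes exactly when λ = 33/10.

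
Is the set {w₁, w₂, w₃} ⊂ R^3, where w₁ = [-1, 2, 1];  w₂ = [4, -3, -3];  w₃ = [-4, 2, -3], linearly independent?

Form the 3×3 matrix with these as columns; its determinant is 29.
A nonzero determinant means the columns are linearly independent.

linearly independent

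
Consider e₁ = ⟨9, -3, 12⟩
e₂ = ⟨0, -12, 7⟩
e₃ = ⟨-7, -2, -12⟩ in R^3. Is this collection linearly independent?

linearly independent

The matrix [e₁|e₂|e₃] has determinant 561.
A nonzero determinant means the columns are linearly independent.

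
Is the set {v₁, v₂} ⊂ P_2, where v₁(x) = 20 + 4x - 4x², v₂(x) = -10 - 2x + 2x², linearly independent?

Take coordinates with respect to the standard basis {1, x, x²}.
Row-reduce the matrix whose columns are v₁, v₂.
The reduction yields 1 nonzero row, so the rank is 1.
Since rank 1 < 2, the set is linearly dependent.
Indeed v₁ + 2v₂ = 0.

linearly dependent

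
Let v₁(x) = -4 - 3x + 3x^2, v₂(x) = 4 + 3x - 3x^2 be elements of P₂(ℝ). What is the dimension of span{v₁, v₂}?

Use coordinates relative to {1, x, x^2}.
Row-reduce the 2×3 matrix with these as rows.
Exactly 1 pivot survives; hence the rank is 1.

1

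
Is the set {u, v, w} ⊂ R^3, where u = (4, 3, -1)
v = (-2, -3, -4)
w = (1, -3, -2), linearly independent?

linearly independent

Place the vectors as rows of a 3×3 matrix and reduce to echelon form.
The reduction yields 3 nonzero rows, so the rank is 3.
Since rank = 3 (the number of vectors), the set is linearly independent.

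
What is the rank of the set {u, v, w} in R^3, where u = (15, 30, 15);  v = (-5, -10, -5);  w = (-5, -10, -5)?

1

Apply Gaussian elimination to the matrix whose rows are u, v, w.
Exactly 1 pivot survives; hence the rank is 1.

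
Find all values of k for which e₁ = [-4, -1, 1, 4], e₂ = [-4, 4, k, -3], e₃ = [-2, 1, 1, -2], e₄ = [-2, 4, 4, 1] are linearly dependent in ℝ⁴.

The set is linearly dependent precisely when det[e₁; e₂; e₃; e₄] = 0.
Cofactor expansion gives det = 66*k - 252.
Solving 66*k - 252 = 0 yields k = 42/11.

k = 42/11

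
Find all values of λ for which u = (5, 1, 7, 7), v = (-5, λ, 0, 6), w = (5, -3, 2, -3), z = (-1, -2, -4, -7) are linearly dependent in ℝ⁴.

λ = 53/10

The vectors are dependent exactly when the determinant of the matrix with rows u, v, w, z vanishes.
The determinant works out to 10*λ - 53.
This vanishes exactly when λ = 53/10.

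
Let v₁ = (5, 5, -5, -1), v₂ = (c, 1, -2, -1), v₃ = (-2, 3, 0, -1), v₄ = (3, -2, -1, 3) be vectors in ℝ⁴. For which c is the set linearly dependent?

The vectors are dependent exactly when the determinant of the matrix with rows v₁, v₂, v₃, v₄ vanishes.
Expanding, det = 88 - 33*c.
This vanishes exactly when c = 8/3.

c = 8/3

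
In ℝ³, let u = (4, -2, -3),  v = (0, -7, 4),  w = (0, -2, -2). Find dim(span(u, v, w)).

dim = 3

Row-reduce the 3×3 matrix with these as rows.
Exactly 3 pivots survive; hence the rank is 3.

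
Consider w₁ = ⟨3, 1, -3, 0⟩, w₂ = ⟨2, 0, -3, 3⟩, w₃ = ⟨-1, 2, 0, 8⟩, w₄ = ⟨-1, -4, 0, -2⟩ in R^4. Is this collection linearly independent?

Place the vectors as rows of a 4×4 matrix and reduce to echelon form.
The reduction yields 3 nonzero rows, so the rank is 3.
Since rank 3 < 4, the set is linearly dependent.

linearly dependent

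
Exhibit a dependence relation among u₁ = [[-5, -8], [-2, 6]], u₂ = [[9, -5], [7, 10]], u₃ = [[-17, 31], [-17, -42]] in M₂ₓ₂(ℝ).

Write each element as a vector in ℝ⁴ using {E₁₁, E₁₂, E₂₁, E₂₂}.
Write the vectors as columns of a matrix and find a nonzero vector in its null space.
The free variable yields coefficients (2, 3, 1) (any nonzero multiple also works).

2u₁ + 3u₂ + u₃ = 0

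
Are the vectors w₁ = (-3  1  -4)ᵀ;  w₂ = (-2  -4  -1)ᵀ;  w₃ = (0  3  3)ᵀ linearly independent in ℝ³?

linearly independent

The matrix [w₁|w₂|w₃] has determinant 57.
A nonzero determinant means the columns are linearly independent.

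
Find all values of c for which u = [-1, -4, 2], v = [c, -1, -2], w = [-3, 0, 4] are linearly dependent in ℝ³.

c = 13/8

The set is linearly dependent precisely when det[u; v; w] = 0.
Expanding, det = 16*c - 26.
Solving 16*c - 26 = 0 yields c = 13/8.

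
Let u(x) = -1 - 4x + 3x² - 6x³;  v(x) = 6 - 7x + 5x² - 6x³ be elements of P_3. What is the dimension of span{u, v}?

2

Use coordinates relative to {1, x, …, x³}.
Row-reduce the 2×4 matrix with these as rows.
Reduction leaves 2 leading entries, giving rank 2.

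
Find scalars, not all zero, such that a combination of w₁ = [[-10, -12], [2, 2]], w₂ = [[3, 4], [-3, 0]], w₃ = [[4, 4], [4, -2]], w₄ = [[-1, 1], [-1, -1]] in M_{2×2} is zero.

w₁ + 2w₂ + w₃ = 0

Take coordinates with respect to {E₁₁, E₁₂, E₂₁, E₂₂}.
Set up α₁w₁ + … + α₄w₄ = 0 and solve the homogeneous system.
A generator of the null space is (1, 2, 1, 0).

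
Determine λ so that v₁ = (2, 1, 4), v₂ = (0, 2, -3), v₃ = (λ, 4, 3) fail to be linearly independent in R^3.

λ = 36/11

The vectors are dependent exactly when the determinant of the matrix with rows v₁, v₂, v₃ vanishes.
Expanding, det = 36 - 11*λ.
This vanishes exactly when λ = 36/11.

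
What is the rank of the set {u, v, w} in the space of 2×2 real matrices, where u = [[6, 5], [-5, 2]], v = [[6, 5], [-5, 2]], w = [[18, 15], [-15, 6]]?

1

Pass to coordinate vectors with respect to the basis {E₁₁, E₁₂, E₂₁, E₂₂}.
Put the 4×3 matrix [u|v|w] into echelon form.
Reduction leaves 1 leading entry, giving rank 1.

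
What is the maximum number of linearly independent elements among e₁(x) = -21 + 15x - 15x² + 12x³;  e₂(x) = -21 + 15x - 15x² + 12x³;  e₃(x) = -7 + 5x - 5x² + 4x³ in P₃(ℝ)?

Use coordinates relative to {1, x, …, x³}.
Form the matrix with e₁, e₂, e₃ as columns and reduce.
The echelon form has 1 nonzero row, so the rank is 1.

1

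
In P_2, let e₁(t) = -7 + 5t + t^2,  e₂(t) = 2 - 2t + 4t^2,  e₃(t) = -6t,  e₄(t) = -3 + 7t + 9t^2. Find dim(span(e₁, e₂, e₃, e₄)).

3

Pass to coordinate vectors with respect to the basis {1, t, t^2}.
Apply Gaussian elimination to the matrix whose rows are e₁, e₂, e₃, e₄.
There are 3 pivot columns, so rank = 3.
(With 4 elements in a 3-dimensional space the rank is at most 3.)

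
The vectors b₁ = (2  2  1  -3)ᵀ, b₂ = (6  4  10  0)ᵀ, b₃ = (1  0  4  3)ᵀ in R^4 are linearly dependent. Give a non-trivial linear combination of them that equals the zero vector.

Solve the homogeneous system with b₁, b₂, b₃ as columns by row-reducing the coefficient matrix.
The free variable yields coefficients (2, -1, 2) (any nonzero multiple also works).

2b₁ - b₂ + 2b₃ = 0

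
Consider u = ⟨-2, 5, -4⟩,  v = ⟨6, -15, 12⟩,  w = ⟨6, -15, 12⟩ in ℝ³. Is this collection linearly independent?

linearly dependent

Form the 3×3 matrix with these as columns; its determinant is 0.
A zero determinant means the columns are linearly dependent.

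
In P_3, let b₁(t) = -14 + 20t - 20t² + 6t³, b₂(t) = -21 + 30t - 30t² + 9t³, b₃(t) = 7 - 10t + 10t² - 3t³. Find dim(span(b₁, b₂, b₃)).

Pass to coordinate vectors with respect to the basis {1, t, …, t³}.
Row-reduce the 3×4 matrix with these as rows.
Exactly 1 pivot survives; hence the rank is 1.

dim = 1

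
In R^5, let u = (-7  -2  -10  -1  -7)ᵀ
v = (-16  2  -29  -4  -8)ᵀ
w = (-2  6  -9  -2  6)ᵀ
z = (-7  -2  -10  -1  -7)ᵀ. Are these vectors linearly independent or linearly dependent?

Two of the vectors are equal, giving an immediate dependence.

linearly dependent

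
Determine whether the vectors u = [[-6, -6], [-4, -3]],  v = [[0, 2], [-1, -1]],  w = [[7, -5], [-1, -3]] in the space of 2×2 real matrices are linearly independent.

linearly independent

Take coordinates with respect to the standard basis {E₁₁, E₁₂, E₂₁, E₂₂}.
Row-reduce the matrix whose columns are u, v, w.
The reduction yields 3 nonzero rows, so the rank is 3.
Since rank = 3 (the number of vectors), the set is linearly independent.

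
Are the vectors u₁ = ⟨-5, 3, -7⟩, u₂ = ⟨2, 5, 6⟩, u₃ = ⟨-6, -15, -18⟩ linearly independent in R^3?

linearly dependent

Place the vectors as rows of a 3×3 matrix and reduce to echelon form.
The reduction yields 2 nonzero rows, so the rank is 2.
Since rank 2 < 3, the set is linearly dependent.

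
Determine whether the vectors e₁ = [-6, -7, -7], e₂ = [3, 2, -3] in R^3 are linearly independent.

Row-reduce the matrix whose columns are e₁, e₂.
The reduction yields 2 nonzero rows, so the rank is 2.
Since rank = 2 (the number of vectors), the set is linearly independent.

linearly independent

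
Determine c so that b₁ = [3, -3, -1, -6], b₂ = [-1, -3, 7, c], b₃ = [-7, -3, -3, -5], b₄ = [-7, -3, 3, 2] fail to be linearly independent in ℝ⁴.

c = 14/3

The vectors are dependent exactly when the determinant of the matrix with rows b₁, b₂, b₃, b₄ vanishes.
The determinant works out to 840 - 180*c.
Setting this to zero gives c = 14/3.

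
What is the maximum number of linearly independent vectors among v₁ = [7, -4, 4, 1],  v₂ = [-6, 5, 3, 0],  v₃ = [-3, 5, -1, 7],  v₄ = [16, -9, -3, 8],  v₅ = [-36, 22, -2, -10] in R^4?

Row-reduce the 5×4 matrix with these as rows.
Exactly 3 pivots survive; hence the rank is 3.
(With 5 elements in a 4-dimensional space the rank is at most 4.)

3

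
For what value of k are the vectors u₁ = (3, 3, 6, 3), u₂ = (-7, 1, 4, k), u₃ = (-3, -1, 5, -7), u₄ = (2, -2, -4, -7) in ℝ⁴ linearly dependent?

Dependence holds iff the 4×4 matrix [u₁ u₂ u₃ u₄] is singular.
Cofactor expansion gives det = 84*k - 720.
Solving 84*k - 720 = 0 yields k = 60/7.

k = 60/7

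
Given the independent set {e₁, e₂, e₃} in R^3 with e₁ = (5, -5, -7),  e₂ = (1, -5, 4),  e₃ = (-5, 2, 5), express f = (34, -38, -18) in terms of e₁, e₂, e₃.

Set up the augmented matrix [e₁ | e₂ | e₃ | f] and row-reduce.
Back-substitution yields (a₁, a₂, a₃) = (2, 4, -4).

f = 2e₁ + 4e₂ - 4e₃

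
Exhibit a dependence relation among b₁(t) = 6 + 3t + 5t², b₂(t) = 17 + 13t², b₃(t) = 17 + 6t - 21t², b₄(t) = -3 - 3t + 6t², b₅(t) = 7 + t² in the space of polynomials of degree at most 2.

Pass to coordinate vectors relative to the basis {1, t, t²}.
Write the vectors as columns of a matrix and find a nonzero vector in its null space.
A generator of the null space is (2, -1, 1, 4, 0).

2b₁ - b₂ + b₃ + 4b₄ = 0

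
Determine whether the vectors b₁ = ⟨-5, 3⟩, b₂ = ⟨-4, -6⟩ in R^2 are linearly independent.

linearly independent

Row-reduce the matrix whose columns are b₁, b₂.
The reduction yields 2 nonzero rows, so the rank is 2.
Since rank = 2 (the number of vectors), the set is linearly independent.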